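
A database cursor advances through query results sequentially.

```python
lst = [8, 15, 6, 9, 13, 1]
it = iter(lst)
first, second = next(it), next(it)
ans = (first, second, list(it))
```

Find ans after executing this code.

Step 1: Create iterator over [8, 15, 6, 9, 13, 1].
Step 2: first = 8, second = 15.
Step 3: Remaining elements: [6, 9, 13, 1].
Therefore ans = (8, 15, [6, 9, 13, 1]).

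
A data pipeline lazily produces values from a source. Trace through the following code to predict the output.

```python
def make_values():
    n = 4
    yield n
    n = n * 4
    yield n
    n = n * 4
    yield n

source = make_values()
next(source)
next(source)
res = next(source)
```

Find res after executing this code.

Step 1: Trace through generator execution:
  Yield 1: n starts at 4, yield 4
  Yield 2: n = 4 * 4 = 16, yield 16
  Yield 3: n = 16 * 4 = 64, yield 64
Step 2: First next() gets 4, second next() gets the second value, third next() yields 64.
Therefore res = 64.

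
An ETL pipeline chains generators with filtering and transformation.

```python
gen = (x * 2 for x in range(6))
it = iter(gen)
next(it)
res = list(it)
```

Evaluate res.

Step 1: Generator produces [0, 2, 4, 6, 8, 10].
Step 2: next(it) consumes first element (0).
Step 3: list(it) collects remaining: [2, 4, 6, 8, 10].
Therefore res = [2, 4, 6, 8, 10].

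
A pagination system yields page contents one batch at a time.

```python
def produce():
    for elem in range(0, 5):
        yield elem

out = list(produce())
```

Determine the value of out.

Step 1: The generator yields each value from range(0, 5).
Step 2: list() consumes all yields: [0, 1, 2, 3, 4].
Therefore out = [0, 1, 2, 3, 4].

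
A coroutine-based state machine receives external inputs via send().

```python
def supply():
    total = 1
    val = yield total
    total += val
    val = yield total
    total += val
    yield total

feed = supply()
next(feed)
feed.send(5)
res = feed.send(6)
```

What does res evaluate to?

Step 1: next() -> yield total=1.
Step 2: send(5) -> val=5, total = 1+5 = 6, yield 6.
Step 3: send(6) -> val=6, total = 6+6 = 12, yield 12.
Therefore res = 12.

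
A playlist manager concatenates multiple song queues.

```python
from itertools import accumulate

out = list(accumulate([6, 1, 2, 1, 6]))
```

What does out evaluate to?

Step 1: accumulate computes running sums:
  + 6 = 6
  + 1 = 7
  + 2 = 9
  + 1 = 10
  + 6 = 16
Therefore out = [6, 7, 9, 10, 16].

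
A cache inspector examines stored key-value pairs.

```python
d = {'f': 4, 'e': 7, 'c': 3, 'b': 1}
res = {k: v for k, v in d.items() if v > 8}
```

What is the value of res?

Step 1: Filter items where value > 8:
  'f': 4 <= 8: removed
  'e': 7 <= 8: removed
  'c': 3 <= 8: removed
  'b': 1 <= 8: removed
Therefore res = {}.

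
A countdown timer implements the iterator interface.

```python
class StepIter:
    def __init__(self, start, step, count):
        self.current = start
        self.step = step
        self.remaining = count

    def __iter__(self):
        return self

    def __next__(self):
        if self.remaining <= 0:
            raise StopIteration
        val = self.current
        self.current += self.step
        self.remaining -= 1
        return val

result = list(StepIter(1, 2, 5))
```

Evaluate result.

Step 1: StepIter starts at 1, increments by 2, for 5 steps:
  Yield 1, then current += 2
  Yield 3, then current += 2
  Yield 5, then current += 2
  Yield 7, then current += 2
  Yield 9, then current += 2
Therefore result = [1, 3, 5, 7, 9].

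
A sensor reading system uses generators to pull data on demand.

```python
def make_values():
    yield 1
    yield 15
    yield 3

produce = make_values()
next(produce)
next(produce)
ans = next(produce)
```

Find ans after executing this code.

Step 1: make_values() creates a generator.
Step 2: next(produce) yields 1 (consumed and discarded).
Step 3: next(produce) yields 15 (consumed and discarded).
Step 4: next(produce) yields 3, assigned to ans.
Therefore ans = 3.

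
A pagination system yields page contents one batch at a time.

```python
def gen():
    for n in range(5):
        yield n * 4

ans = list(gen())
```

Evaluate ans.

Step 1: For each n in range(5), yield n * 4:
  n=0: yield 0 * 4 = 0
  n=1: yield 1 * 4 = 4
  n=2: yield 2 * 4 = 8
  n=3: yield 3 * 4 = 12
  n=4: yield 4 * 4 = 16
Therefore ans = [0, 4, 8, 12, 16].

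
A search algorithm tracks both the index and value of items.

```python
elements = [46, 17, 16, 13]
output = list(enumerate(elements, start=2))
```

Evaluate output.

Step 1: enumerate with start=2:
  (2, 46)
  (3, 17)
  (4, 16)
  (5, 13)
Therefore output = [(2, 46), (3, 17), (4, 16), (5, 13)].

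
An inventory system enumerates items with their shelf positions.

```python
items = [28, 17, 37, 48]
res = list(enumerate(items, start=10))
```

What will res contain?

Step 1: enumerate with start=10:
  (10, 28)
  (11, 17)
  (12, 37)
  (13, 48)
Therefore res = [(10, 28), (11, 17), (12, 37), (13, 48)].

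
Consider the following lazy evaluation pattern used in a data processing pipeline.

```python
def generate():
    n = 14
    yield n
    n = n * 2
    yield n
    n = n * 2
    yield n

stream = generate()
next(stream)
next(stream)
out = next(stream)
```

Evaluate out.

Step 1: Trace through generator execution:
  Yield 1: n starts at 14, yield 14
  Yield 2: n = 14 * 2 = 28, yield 28
  Yield 3: n = 28 * 2 = 56, yield 56
Step 2: First next() gets 14, second next() gets the second value, third next() yields 56.
Therefore out = 56.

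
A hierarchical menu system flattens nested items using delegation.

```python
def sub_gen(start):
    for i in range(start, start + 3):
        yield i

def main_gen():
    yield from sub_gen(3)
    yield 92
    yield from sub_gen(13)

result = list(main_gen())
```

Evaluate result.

Step 1: main_gen() delegates to sub_gen(3):
  yield 3
  yield 4
  yield 5
Step 2: yield 92
Step 3: Delegates to sub_gen(13):
  yield 13
  yield 14
  yield 15
Therefore result = [3, 4, 5, 92, 13, 14, 15].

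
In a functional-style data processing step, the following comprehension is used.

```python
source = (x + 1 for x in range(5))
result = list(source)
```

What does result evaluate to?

Step 1: For each x in range(5), compute x+1:
  x=0: 0+1 = 1
  x=1: 1+1 = 2
  x=2: 2+1 = 3
  x=3: 3+1 = 4
  x=4: 4+1 = 5
Therefore result = [1, 2, 3, 4, 5].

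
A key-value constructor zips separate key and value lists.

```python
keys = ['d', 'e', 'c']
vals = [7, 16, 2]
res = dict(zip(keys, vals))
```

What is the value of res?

Step 1: zip pairs keys with values:
  'd' -> 7
  'e' -> 16
  'c' -> 2
Therefore res = {'d': 7, 'e': 16, 'c': 2}.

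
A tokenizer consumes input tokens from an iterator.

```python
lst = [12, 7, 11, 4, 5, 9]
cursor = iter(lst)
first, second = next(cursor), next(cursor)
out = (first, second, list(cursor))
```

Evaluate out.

Step 1: Create iterator over [12, 7, 11, 4, 5, 9].
Step 2: first = 12, second = 7.
Step 3: Remaining elements: [11, 4, 5, 9].
Therefore out = (12, 7, [11, 4, 5, 9]).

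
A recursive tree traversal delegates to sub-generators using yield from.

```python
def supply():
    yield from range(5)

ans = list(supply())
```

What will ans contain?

Step 1: yield from delegates to the iterable, yielding each element.
Step 2: Collected values: [0, 1, 2, 3, 4].
Therefore ans = [0, 1, 2, 3, 4].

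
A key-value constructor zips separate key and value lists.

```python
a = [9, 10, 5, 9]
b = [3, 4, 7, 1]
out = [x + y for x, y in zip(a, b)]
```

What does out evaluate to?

Step 1: Add corresponding elements:
  9 + 3 = 12
  10 + 4 = 14
  5 + 7 = 12
  9 + 1 = 10
Therefore out = [12, 14, 12, 10].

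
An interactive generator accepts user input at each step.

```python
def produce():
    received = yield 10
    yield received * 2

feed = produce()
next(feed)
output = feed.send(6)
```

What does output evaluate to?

Step 1: next(feed) advances to first yield, producing 10.
Step 2: send(6) resumes, received = 6.
Step 3: yield received * 2 = 6 * 2 = 12.
Therefore output = 12.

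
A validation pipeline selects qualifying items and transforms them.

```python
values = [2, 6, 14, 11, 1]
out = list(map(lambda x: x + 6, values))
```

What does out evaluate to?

Step 1: Apply lambda x: x + 6 to each element:
  2 -> 8
  6 -> 12
  14 -> 20
  11 -> 17
  1 -> 7
Therefore out = [8, 12, 20, 17, 7].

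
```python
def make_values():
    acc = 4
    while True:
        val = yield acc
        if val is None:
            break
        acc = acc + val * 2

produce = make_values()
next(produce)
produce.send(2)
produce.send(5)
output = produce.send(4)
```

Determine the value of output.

Step 1: next() -> yield acc=4.
Step 2: send(2) -> val=2, acc = 4 + 2*2 = 8, yield 8.
Step 3: send(5) -> val=5, acc = 8 + 5*2 = 18, yield 18.
Step 4: send(4) -> val=4, acc = 18 + 4*2 = 26, yield 26.
Therefore output = 26.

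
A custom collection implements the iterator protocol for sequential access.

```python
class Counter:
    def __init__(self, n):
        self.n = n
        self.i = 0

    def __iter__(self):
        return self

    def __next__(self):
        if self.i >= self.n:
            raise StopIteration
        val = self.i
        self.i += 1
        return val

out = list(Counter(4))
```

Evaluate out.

Step 1: Counter(4) creates an iterator counting 0 to 3.
Step 2: list() consumes all values: [0, 1, 2, 3].
Therefore out = [0, 1, 2, 3].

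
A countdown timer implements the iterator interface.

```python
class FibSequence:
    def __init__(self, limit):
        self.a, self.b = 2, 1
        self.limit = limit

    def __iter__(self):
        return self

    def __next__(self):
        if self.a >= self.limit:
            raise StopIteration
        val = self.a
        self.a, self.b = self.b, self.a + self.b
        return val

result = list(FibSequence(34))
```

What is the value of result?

Step 1: Fibonacci-like sequence (a=2, b=1) until >= 34:
  Yield 2, then a,b = 1,3
  Yield 1, then a,b = 3,4
  Yield 3, then a,b = 4,7
  Yield 4, then a,b = 7,11
  Yield 7, then a,b = 11,18
  Yield 11, then a,b = 18,29
  Yield 18, then a,b = 29,47
  Yield 29, then a,b = 47,76
Step 2: 47 >= 34, stop.
Therefore result = [2, 1, 3, 4, 7, 11, 18, 29].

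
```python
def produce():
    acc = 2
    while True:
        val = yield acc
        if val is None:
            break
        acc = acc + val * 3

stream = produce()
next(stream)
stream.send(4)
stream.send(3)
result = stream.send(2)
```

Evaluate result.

Step 1: next() -> yield acc=2.
Step 2: send(4) -> val=4, acc = 2 + 4*3 = 14, yield 14.
Step 3: send(3) -> val=3, acc = 14 + 3*3 = 23, yield 23.
Step 4: send(2) -> val=2, acc = 23 + 2*3 = 29, yield 29.
Therefore result = 29.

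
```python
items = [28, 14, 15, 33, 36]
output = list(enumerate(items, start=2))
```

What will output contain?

Step 1: enumerate with start=2:
  (2, 28)
  (3, 14)
  (4, 15)
  (5, 33)
  (6, 36)
Therefore output = [(2, 28), (3, 14), (4, 15), (5, 33), (6, 36)].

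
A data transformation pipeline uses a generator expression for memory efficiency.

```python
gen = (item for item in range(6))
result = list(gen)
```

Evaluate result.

Step 1: Generator expression iterates range(6): [0, 1, 2, 3, 4, 5].
Step 2: list() collects all values.
Therefore result = [0, 1, 2, 3, 4, 5].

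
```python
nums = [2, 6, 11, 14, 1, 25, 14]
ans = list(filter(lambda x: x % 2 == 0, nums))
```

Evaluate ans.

Step 1: Filter elements divisible by 2:
  2 % 2 = 0: kept
  6 % 2 = 0: kept
  11 % 2 = 1: removed
  14 % 2 = 0: kept
  1 % 2 = 1: removed
  25 % 2 = 1: removed
  14 % 2 = 0: kept
Therefore ans = [2, 6, 14, 14].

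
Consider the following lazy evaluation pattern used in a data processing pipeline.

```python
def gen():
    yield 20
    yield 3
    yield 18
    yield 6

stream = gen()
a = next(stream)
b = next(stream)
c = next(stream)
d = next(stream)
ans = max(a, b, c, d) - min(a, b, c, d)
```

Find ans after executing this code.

Step 1: Create generator and consume all values:
  a = next(stream) = 20
  b = next(stream) = 3
  c = next(stream) = 18
  d = next(stream) = 6
Step 2: max = 20, min = 3, ans = 20 - 3 = 17.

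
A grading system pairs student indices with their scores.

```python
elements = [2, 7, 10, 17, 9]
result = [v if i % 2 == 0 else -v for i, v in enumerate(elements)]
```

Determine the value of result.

Step 1: For each (i, v), keep v if i is even, negate if odd:
  i=0 (even): keep 2
  i=1 (odd): negate to -7
  i=2 (even): keep 10
  i=3 (odd): negate to -17
  i=4 (even): keep 9
Therefore result = [2, -7, 10, -17, 9].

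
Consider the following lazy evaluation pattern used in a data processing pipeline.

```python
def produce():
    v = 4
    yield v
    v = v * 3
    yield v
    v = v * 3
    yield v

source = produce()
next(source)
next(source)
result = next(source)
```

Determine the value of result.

Step 1: Trace through generator execution:
  Yield 1: v starts at 4, yield 4
  Yield 2: v = 4 * 3 = 12, yield 12
  Yield 3: v = 12 * 3 = 36, yield 36
Step 2: First next() gets 4, second next() gets the second value, third next() yields 36.
Therefore result = 36.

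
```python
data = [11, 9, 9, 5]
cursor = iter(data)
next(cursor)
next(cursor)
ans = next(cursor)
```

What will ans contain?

Step 1: Create iterator over [11, 9, 9, 5].
Step 2: next() consumes 11.
Step 3: next() consumes 9.
Step 4: next() returns 9.
Therefore ans = 9.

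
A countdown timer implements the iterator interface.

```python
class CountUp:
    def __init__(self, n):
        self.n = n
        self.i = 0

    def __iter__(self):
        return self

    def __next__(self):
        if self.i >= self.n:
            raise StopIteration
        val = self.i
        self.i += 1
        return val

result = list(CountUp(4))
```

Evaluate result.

Step 1: CountUp(4) creates an iterator counting 0 to 3.
Step 2: list() consumes all values: [0, 1, 2, 3].
Therefore result = [0, 1, 2, 3].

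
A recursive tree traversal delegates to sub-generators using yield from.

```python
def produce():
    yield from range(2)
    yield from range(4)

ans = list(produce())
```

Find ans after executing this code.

Step 1: Trace yields in order:
  yield 0
  yield 1
  yield 0
  yield 1
  yield 2
  yield 3
Therefore ans = [0, 1, 0, 1, 2, 3].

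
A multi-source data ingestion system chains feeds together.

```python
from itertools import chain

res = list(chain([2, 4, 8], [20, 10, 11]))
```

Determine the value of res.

Step 1: chain() concatenates iterables: [2, 4, 8] + [20, 10, 11].
Therefore res = [2, 4, 8, 20, 10, 11].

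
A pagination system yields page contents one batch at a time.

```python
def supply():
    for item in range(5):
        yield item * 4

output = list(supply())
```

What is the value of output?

Step 1: For each item in range(5), yield item * 4:
  item=0: yield 0 * 4 = 0
  item=1: yield 1 * 4 = 4
  item=2: yield 2 * 4 = 8
  item=3: yield 3 * 4 = 12
  item=4: yield 4 * 4 = 16
Therefore output = [0, 4, 8, 12, 16].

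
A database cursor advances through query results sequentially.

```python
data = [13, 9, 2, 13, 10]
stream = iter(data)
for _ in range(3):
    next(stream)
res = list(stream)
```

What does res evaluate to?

Step 1: Create iterator over [13, 9, 2, 13, 10].
Step 2: Advance 3 positions (consuming [13, 9, 2]).
Step 3: list() collects remaining elements: [13, 10].
Therefore res = [13, 10].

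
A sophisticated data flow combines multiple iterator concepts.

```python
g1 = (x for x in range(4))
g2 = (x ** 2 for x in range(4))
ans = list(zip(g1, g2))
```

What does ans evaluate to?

Step 1: g1 produces [0, 1, 2, 3].
Step 2: g2 produces [0, 1, 4, 9].
Step 3: zip pairs them: [(0, 0), (1, 1), (2, 4), (3, 9)].
Therefore ans = [(0, 0), (1, 1), (2, 4), (3, 9)].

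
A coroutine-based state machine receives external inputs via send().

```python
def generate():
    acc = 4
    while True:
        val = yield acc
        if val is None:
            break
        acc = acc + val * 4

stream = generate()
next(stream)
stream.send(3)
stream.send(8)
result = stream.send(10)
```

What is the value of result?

Step 1: next() -> yield acc=4.
Step 2: send(3) -> val=3, acc = 4 + 3*4 = 16, yield 16.
Step 3: send(8) -> val=8, acc = 16 + 8*4 = 48, yield 48.
Step 4: send(10) -> val=10, acc = 48 + 10*4 = 88, yield 88.
Therefore result = 88.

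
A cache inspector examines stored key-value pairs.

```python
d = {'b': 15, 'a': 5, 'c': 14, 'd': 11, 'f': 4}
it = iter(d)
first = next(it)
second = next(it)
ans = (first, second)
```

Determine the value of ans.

Step 1: iter(d) iterates over keys: ['b', 'a', 'c', 'd', 'f'].
Step 2: first = next(it) = 'b', second = next(it) = 'a'.
Therefore ans = ('b', 'a').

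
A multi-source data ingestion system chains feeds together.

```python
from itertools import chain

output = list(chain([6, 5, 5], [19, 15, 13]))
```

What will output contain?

Step 1: chain() concatenates iterables: [6, 5, 5] + [19, 15, 13].
Therefore output = [6, 5, 5, 19, 15, 13].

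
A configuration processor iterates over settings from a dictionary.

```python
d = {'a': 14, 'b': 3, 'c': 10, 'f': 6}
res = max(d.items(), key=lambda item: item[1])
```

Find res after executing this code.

Step 1: Find item with maximum value:
  ('a', 14)
  ('b', 3)
  ('c', 10)
  ('f', 6)
Step 2: Maximum value is 14 at key 'a'.
Therefore res = ('a', 14).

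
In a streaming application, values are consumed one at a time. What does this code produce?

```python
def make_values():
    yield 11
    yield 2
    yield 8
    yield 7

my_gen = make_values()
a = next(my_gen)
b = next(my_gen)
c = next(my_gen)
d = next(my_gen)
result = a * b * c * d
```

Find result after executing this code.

Step 1: Create generator and consume all values:
  a = next(my_gen) = 11
  b = next(my_gen) = 2
  c = next(my_gen) = 8
  d = next(my_gen) = 7
Step 2: result = 11 * 2 * 8 * 7 = 1232.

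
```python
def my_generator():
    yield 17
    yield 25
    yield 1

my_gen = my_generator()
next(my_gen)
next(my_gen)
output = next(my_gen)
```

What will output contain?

Step 1: my_generator() creates a generator.
Step 2: next(my_gen) yields 17 (consumed and discarded).
Step 3: next(my_gen) yields 25 (consumed and discarded).
Step 4: next(my_gen) yields 1, assigned to output.
Therefore output = 1.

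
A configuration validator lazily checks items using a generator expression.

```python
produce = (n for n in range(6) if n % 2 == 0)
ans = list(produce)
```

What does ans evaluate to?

Step 1: Filter range(6) keeping only even values:
  n=0: even, included
  n=1: odd, excluded
  n=2: even, included
  n=3: odd, excluded
  n=4: even, included
  n=5: odd, excluded
Therefore ans = [0, 2, 4].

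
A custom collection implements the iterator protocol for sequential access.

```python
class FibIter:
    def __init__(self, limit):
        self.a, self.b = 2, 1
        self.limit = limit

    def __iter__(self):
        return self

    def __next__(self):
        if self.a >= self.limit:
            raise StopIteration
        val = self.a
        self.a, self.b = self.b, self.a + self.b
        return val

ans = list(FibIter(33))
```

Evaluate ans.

Step 1: Fibonacci-like sequence (a=2, b=1) until >= 33:
  Yield 2, then a,b = 1,3
  Yield 1, then a,b = 3,4
  Yield 3, then a,b = 4,7
  Yield 4, then a,b = 7,11
  Yield 7, then a,b = 11,18
  Yield 11, then a,b = 18,29
  Yield 18, then a,b = 29,47
  Yield 29, then a,b = 47,76
Step 2: 47 >= 33, stop.
Therefore ans = [2, 1, 3, 4, 7, 11, 18, 29].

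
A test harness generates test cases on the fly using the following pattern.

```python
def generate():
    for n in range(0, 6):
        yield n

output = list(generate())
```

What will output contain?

Step 1: The generator yields each value from range(0, 6).
Step 2: list() consumes all yields: [0, 1, 2, 3, 4, 5].
Therefore output = [0, 1, 2, 3, 4, 5].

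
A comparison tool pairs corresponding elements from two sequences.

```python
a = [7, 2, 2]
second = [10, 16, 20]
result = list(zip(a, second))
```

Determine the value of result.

Step 1: zip pairs elements at same index:
  Index 0: (7, 10)
  Index 1: (2, 16)
  Index 2: (2, 20)
Therefore result = [(7, 10), (2, 16), (2, 20)].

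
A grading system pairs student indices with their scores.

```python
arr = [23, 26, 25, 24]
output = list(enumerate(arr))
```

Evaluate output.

Step 1: enumerate pairs each element with its index:
  (0, 23)
  (1, 26)
  (2, 25)
  (3, 24)
Therefore output = [(0, 23), (1, 26), (2, 25), (3, 24)].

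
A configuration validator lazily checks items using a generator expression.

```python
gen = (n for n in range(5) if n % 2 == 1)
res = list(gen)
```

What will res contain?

Step 1: Filter range(5) keeping only odd values:
  n=0: even, excluded
  n=1: odd, included
  n=2: even, excluded
  n=3: odd, included
  n=4: even, excluded
Therefore res = [1, 3].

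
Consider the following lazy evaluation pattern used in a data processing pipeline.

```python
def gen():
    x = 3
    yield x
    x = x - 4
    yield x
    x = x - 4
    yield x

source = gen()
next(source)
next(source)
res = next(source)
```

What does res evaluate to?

Step 1: Trace through generator execution:
  Yield 1: x starts at 3, yield 3
  Yield 2: x = 3 - 4 = -1, yield -1
  Yield 3: x = -1 - 4 = -5, yield -5
Step 2: First next() gets 3, second next() gets the second value, third next() yields -5.
Therefore res = -5.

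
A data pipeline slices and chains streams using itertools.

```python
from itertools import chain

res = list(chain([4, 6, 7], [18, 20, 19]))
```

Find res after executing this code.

Step 1: chain() concatenates iterables: [4, 6, 7] + [18, 20, 19].
Therefore res = [4, 6, 7, 18, 20, 19].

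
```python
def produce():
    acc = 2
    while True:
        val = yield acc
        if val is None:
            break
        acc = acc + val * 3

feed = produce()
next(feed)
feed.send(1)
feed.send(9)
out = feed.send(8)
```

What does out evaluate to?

Step 1: next() -> yield acc=2.
Step 2: send(1) -> val=1, acc = 2 + 1*3 = 5, yield 5.
Step 3: send(9) -> val=9, acc = 5 + 9*3 = 32, yield 32.
Step 4: send(8) -> val=8, acc = 32 + 8*3 = 56, yield 56.
Therefore out = 56.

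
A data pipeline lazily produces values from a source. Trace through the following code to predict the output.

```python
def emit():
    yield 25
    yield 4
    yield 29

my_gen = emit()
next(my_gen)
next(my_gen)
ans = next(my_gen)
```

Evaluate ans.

Step 1: emit() creates a generator.
Step 2: next(my_gen) yields 25 (consumed and discarded).
Step 3: next(my_gen) yields 4 (consumed and discarded).
Step 4: next(my_gen) yields 29, assigned to ans.
Therefore ans = 29.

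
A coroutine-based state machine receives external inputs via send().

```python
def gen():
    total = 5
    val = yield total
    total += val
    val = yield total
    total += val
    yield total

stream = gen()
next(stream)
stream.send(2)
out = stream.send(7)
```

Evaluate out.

Step 1: next() -> yield total=5.
Step 2: send(2) -> val=2, total = 5+2 = 7, yield 7.
Step 3: send(7) -> val=7, total = 7+7 = 14, yield 14.
Therefore out = 14.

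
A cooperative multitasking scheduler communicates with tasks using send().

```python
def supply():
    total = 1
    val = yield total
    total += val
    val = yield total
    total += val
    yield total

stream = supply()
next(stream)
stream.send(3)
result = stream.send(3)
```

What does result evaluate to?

Step 1: next() -> yield total=1.
Step 2: send(3) -> val=3, total = 1+3 = 4, yield 4.
Step 3: send(3) -> val=3, total = 4+3 = 7, yield 7.
Therefore result = 7.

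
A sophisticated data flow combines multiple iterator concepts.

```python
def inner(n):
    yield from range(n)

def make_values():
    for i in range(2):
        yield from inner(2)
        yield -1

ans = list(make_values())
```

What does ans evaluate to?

Step 1: For each i in range(2):
  i=0: yield from inner(2) -> [0, 1], then yield -1
  i=1: yield from inner(2) -> [0, 1], then yield -1
Therefore ans = [0, 1, -1, 0, 1, -1].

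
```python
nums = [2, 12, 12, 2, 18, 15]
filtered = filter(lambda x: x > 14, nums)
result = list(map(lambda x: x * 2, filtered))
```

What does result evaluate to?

Step 1: Filter nums for elements > 14:
  2: removed
  12: removed
  12: removed
  2: removed
  18: kept
  15: kept
Step 2: Map x * 2 on filtered [18, 15]:
  18 -> 36
  15 -> 30
Therefore result = [36, 30].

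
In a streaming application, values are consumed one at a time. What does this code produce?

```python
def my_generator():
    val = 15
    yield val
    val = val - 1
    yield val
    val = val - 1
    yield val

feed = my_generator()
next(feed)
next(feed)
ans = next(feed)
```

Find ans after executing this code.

Step 1: Trace through generator execution:
  Yield 1: val starts at 15, yield 15
  Yield 2: val = 15 - 1 = 14, yield 14
  Yield 3: val = 14 - 1 = 13, yield 13
Step 2: First next() gets 15, second next() gets the second value, third next() yields 13.
Therefore ans = 13.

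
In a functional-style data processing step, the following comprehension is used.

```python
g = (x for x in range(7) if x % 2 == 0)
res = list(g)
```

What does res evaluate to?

Step 1: Filter range(7) keeping only even values:
  x=0: even, included
  x=1: odd, excluded
  x=2: even, included
  x=3: odd, excluded
  x=4: even, included
  x=5: odd, excluded
  x=6: even, included
Therefore res = [0, 2, 4, 6].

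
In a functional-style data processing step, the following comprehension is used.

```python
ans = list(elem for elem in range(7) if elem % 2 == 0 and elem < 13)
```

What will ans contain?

Step 1: Filter range(7) where elem % 2 == 0 and elem < 13:
  elem=0: both conditions met, included
  elem=1: excluded (1 % 2 != 0)
  elem=2: both conditions met, included
  elem=3: excluded (3 % 2 != 0)
  elem=4: both conditions met, included
  elem=5: excluded (5 % 2 != 0)
  elem=6: both conditions met, included
Therefore ans = [0, 2, 4, 6].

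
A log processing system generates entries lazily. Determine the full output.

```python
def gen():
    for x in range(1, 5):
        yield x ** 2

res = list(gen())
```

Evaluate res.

Step 1: For each x in range(1, 5), yield x**2:
  x=1: yield 1**2 = 1
  x=2: yield 2**2 = 4
  x=3: yield 3**2 = 9
  x=4: yield 4**2 = 16
Therefore res = [1, 4, 9, 16].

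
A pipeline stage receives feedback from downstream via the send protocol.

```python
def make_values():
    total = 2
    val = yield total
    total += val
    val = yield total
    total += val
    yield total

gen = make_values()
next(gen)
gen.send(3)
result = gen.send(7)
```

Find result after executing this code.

Step 1: next() -> yield total=2.
Step 2: send(3) -> val=3, total = 2+3 = 5, yield 5.
Step 3: send(7) -> val=7, total = 5+7 = 12, yield 12.
Therefore result = 12.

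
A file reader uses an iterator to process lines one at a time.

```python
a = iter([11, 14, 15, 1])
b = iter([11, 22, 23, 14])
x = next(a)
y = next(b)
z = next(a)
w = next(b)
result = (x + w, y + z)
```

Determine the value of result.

Step 1: a iterates [11, 14, 15, 1], b iterates [11, 22, 23, 14].
Step 2: x = next(a) = 11, y = next(b) = 11.
Step 3: z = next(a) = 14, w = next(b) = 22.
Step 4: result = (11 + 22, 11 + 14) = (33, 25).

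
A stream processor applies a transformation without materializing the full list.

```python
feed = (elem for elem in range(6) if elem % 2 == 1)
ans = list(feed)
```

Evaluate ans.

Step 1: Filter range(6) keeping only odd values:
  elem=0: even, excluded
  elem=1: odd, included
  elem=2: even, excluded
  elem=3: odd, included
  elem=4: even, excluded
  elem=5: odd, included
Therefore ans = [1, 3, 5].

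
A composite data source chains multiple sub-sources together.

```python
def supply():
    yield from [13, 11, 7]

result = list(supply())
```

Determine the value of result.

Step 1: yield from delegates to the iterable, yielding each element.
Step 2: Collected values: [13, 11, 7].
Therefore result = [13, 11, 7].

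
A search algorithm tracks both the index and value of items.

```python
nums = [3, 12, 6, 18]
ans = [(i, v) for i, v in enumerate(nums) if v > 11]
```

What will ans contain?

Step 1: Filter enumerate([3, 12, 6, 18]) keeping v > 11:
  (0, 3): 3 <= 11, excluded
  (1, 12): 12 > 11, included
  (2, 6): 6 <= 11, excluded
  (3, 18): 18 > 11, included
Therefore ans = [(1, 12), (3, 18)].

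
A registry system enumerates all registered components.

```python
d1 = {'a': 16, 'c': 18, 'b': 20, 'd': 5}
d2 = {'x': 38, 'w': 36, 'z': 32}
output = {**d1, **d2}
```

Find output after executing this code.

Step 1: Merge d1 and d2 (d2 values override on key conflicts).
Step 2: d1 has keys ['a', 'c', 'b', 'd'], d2 has keys ['x', 'w', 'z'].
Therefore output = {'a': 16, 'c': 18, 'b': 20, 'd': 5, 'x': 38, 'w': 36, 'z': 32}.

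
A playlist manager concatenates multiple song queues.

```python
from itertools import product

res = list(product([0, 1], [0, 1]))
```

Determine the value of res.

Step 1: product([0, 1], [0, 1]) gives all pairs:
  (0, 0)
  (0, 1)
  (1, 0)
  (1, 1)
Therefore res = [(0, 0), (0, 1), (1, 0), (1, 1)].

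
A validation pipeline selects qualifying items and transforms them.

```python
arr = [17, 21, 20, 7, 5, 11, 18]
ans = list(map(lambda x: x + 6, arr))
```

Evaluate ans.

Step 1: Apply lambda x: x + 6 to each element:
  17 -> 23
  21 -> 27
  20 -> 26
  7 -> 13
  5 -> 11
  11 -> 17
  18 -> 24
Therefore ans = [23, 27, 26, 13, 11, 17, 24].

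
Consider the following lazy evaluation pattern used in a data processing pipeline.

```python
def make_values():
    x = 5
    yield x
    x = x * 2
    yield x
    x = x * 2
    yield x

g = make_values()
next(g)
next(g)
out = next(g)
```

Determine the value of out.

Step 1: Trace through generator execution:
  Yield 1: x starts at 5, yield 5
  Yield 2: x = 5 * 2 = 10, yield 10
  Yield 3: x = 10 * 2 = 20, yield 20
Step 2: First next() gets 5, second next() gets the second value, third next() yields 20.
Therefore out = 20.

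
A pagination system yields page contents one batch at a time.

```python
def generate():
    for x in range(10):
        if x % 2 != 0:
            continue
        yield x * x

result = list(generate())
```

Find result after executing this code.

Step 1: Only yield x**2 when x is divisible by 2:
  x=0: 0 % 2 == 0, yield 0**2 = 0
  x=2: 2 % 2 == 0, yield 2**2 = 4
  x=4: 4 % 2 == 0, yield 4**2 = 16
  x=6: 6 % 2 == 0, yield 6**2 = 36
  x=8: 8 % 2 == 0, yield 8**2 = 64
Therefore result = [0, 4, 16, 36, 64].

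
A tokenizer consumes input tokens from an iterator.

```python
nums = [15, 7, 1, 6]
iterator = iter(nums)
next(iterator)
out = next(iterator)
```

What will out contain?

Step 1: Create iterator over [15, 7, 1, 6].
Step 2: next() consumes 15.
Step 3: next() returns 7.
Therefore out = 7.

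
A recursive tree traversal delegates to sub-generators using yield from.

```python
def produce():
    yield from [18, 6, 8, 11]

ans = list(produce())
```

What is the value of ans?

Step 1: yield from delegates to the iterable, yielding each element.
Step 2: Collected values: [18, 6, 8, 11].
Therefore ans = [18, 6, 8, 11].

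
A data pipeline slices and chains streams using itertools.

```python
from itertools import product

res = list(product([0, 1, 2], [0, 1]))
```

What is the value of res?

Step 1: product([0, 1, 2], [0, 1]) gives all pairs:
  (0, 0)
  (0, 1)
  (1, 0)
  (1, 1)
  (2, 0)
  (2, 1)
Therefore res = [(0, 0), (0, 1), (1, 0), (1, 1), (2, 0), (2, 1)].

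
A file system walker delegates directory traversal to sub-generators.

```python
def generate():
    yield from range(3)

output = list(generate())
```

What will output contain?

Step 1: yield from delegates to the iterable, yielding each element.
Step 2: Collected values: [0, 1, 2].
Therefore output = [0, 1, 2].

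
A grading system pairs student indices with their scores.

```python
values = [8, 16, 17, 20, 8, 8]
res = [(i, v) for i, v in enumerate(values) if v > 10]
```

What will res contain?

Step 1: Filter enumerate([8, 16, 17, 20, 8, 8]) keeping v > 10:
  (0, 8): 8 <= 10, excluded
  (1, 16): 16 > 10, included
  (2, 17): 17 > 10, included
  (3, 20): 20 > 10, included
  (4, 8): 8 <= 10, excluded
  (5, 8): 8 <= 10, excluded
Therefore res = [(1, 16), (2, 17), (3, 20)].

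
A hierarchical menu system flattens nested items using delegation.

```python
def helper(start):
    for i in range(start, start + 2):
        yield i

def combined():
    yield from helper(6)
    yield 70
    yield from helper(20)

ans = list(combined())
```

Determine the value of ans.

Step 1: combined() delegates to helper(6):
  yield 6
  yield 7
Step 2: yield 70
Step 3: Delegates to helper(20):
  yield 20
  yield 21
Therefore ans = [6, 7, 70, 20, 21].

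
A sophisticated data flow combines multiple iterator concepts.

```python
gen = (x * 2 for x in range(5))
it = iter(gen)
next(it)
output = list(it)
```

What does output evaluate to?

Step 1: Generator produces [0, 2, 4, 6, 8].
Step 2: next(it) consumes first element (0).
Step 3: list(it) collects remaining: [2, 4, 6, 8].
Therefore output = [2, 4, 6, 8].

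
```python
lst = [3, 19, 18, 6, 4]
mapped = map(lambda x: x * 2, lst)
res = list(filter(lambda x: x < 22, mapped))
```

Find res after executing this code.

Step 1: Map x * 2:
  3 -> 6
  19 -> 38
  18 -> 36
  6 -> 12
  4 -> 8
Step 2: Filter for < 22:
  6: kept
  38: removed
  36: removed
  12: kept
  8: kept
Therefore res = [6, 12, 8].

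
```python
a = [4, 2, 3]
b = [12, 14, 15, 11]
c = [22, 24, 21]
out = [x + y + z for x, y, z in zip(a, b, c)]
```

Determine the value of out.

Step 1: zip three lists (truncates to shortest, len=3):
  4 + 12 + 22 = 38
  2 + 14 + 24 = 40
  3 + 15 + 21 = 39
Therefore out = [38, 40, 39].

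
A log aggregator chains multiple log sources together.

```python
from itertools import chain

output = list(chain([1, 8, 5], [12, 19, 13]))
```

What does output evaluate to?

Step 1: chain() concatenates iterables: [1, 8, 5] + [12, 19, 13].
Therefore output = [1, 8, 5, 12, 19, 13].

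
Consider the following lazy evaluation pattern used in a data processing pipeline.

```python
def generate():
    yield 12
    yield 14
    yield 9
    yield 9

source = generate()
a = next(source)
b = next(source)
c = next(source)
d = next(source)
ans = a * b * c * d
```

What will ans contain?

Step 1: Create generator and consume all values:
  a = next(source) = 12
  b = next(source) = 14
  c = next(source) = 9
  d = next(source) = 9
Step 2: ans = 12 * 14 * 9 * 9 = 13608.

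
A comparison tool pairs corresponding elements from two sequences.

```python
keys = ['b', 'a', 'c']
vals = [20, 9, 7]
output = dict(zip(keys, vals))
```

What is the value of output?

Step 1: zip pairs keys with values:
  'b' -> 20
  'a' -> 9
  'c' -> 7
Therefore output = {'b': 20, 'a': 9, 'c': 7}.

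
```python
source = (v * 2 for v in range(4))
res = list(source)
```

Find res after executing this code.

Step 1: For each v in range(4), compute v*2:
  v=0: 0*2 = 0
  v=1: 1*2 = 2
  v=2: 2*2 = 4
  v=3: 3*2 = 6
Therefore res = [0, 2, 4, 6].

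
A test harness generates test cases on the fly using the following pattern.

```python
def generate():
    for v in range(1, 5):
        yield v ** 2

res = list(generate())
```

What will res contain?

Step 1: For each v in range(1, 5), yield v**2:
  v=1: yield 1**2 = 1
  v=2: yield 2**2 = 4
  v=3: yield 3**2 = 9
  v=4: yield 4**2 = 16
Therefore res = [1, 4, 9, 16].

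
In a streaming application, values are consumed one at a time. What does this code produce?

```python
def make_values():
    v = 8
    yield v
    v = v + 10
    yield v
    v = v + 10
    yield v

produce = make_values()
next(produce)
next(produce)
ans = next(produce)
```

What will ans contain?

Step 1: Trace through generator execution:
  Yield 1: v starts at 8, yield 8
  Yield 2: v = 8 + 10 = 18, yield 18
  Yield 3: v = 18 + 10 = 28, yield 28
Step 2: First next() gets 8, second next() gets the second value, third next() yields 28.
Therefore ans = 28.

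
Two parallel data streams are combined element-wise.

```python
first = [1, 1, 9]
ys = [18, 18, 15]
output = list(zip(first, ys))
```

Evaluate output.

Step 1: zip pairs elements at same index:
  Index 0: (1, 18)
  Index 1: (1, 18)
  Index 2: (9, 15)
Therefore output = [(1, 18), (1, 18), (9, 15)].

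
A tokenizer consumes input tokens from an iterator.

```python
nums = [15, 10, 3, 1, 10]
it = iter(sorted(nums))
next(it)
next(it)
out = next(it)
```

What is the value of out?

Step 1: sorted([15, 10, 3, 1, 10]) = [1, 3, 10, 10, 15].
Step 2: Create iterator and skip 2 elements.
Step 3: next() returns 10.
Therefore out = 10.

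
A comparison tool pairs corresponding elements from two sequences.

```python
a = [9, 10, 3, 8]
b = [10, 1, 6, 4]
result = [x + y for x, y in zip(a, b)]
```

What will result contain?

Step 1: Add corresponding elements:
  9 + 10 = 19
  10 + 1 = 11
  3 + 6 = 9
  8 + 4 = 12
Therefore result = [19, 11, 9, 12].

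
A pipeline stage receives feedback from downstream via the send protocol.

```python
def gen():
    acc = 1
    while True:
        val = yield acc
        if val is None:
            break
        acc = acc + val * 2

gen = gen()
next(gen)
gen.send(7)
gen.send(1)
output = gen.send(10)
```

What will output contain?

Step 1: next() -> yield acc=1.
Step 2: send(7) -> val=7, acc = 1 + 7*2 = 15, yield 15.
Step 3: send(1) -> val=1, acc = 15 + 1*2 = 17, yield 17.
Step 4: send(10) -> val=10, acc = 17 + 10*2 = 37, yield 37.
Therefore output = 37.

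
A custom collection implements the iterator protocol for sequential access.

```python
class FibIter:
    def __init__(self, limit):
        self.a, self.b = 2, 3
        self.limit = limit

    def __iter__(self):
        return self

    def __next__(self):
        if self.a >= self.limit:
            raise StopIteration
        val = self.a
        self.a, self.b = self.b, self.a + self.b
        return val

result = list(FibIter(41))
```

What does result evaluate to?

Step 1: Fibonacci-like sequence (a=2, b=3) until >= 41:
  Yield 2, then a,b = 3,5
  Yield 3, then a,b = 5,8
  Yield 5, then a,b = 8,13
  Yield 8, then a,b = 13,21
  Yield 13, then a,b = 21,34
  Yield 21, then a,b = 34,55
  Yield 34, then a,b = 55,89
Step 2: 55 >= 41, stop.
Therefore result = [2, 3, 5, 8, 13, 21, 34].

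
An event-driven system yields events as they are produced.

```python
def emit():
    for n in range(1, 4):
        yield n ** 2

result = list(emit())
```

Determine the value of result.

Step 1: For each n in range(1, 4), yield n**2:
  n=1: yield 1**2 = 1
  n=2: yield 2**2 = 4
  n=3: yield 3**2 = 9
Therefore result = [1, 4, 9].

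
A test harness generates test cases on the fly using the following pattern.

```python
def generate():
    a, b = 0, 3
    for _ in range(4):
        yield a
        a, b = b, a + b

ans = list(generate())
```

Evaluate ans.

Step 1: Fibonacci-like sequence starting with a=0, b=3:
  Iteration 1: yield a=0, then a,b = 3,3
  Iteration 2: yield a=3, then a,b = 3,6
  Iteration 3: yield a=3, then a,b = 6,9
  Iteration 4: yield a=6, then a,b = 9,15
Therefore ans = [0, 3, 3, 6].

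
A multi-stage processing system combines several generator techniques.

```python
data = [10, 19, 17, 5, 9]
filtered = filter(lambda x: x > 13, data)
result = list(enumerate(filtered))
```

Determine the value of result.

Step 1: Filter [10, 19, 17, 5, 9] for > 13: [19, 17].
Step 2: enumerate re-indexes from 0: [(0, 19), (1, 17)].
Therefore result = [(0, 19), (1, 17)].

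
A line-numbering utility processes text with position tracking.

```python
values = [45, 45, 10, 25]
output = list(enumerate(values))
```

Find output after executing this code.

Step 1: enumerate pairs each element with its index:
  (0, 45)
  (1, 45)
  (2, 10)
  (3, 25)
Therefore output = [(0, 45), (1, 45), (2, 10), (3, 25)].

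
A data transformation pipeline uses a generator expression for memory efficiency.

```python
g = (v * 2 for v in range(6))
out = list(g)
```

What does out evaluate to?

Step 1: For each v in range(6), compute v*2:
  v=0: 0*2 = 0
  v=1: 1*2 = 2
  v=2: 2*2 = 4
  v=3: 3*2 = 6
  v=4: 4*2 = 8
  v=5: 5*2 = 10
Therefore out = [0, 2, 4, 6, 8, 10].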